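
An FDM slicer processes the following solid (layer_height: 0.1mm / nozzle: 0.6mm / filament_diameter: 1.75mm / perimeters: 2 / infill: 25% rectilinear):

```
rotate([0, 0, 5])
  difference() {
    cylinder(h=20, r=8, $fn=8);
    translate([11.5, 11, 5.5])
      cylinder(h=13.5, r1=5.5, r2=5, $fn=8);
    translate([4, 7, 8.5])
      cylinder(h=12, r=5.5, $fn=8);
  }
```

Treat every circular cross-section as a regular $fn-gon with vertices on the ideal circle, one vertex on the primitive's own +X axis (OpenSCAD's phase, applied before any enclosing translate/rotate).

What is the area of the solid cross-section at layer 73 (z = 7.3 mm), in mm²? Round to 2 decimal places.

At z = 7.3 mm: the r=8 cylinder gives a regular 8-gon of circumradius 8 (constant along its height) (area = (8/2)·8.000²·sin(360°/8) = 181.02 mm²); the cone at (11.5, 11) (r1=5.5→r2=5) has section circumradius 5.433 here — a regular 8-gon (area = (8/2)·5.433²·sin(360°/8) = 83.50 mm²); the cylinder at (4, 7) is absent (z outside [8.5, 20.5]); Taking the first minus the rest: starting from the r=8 cylinder (181.02 mm²), the cone at (11.5, 11) misses the remaining region (no effect) — area = 181.02 mm²; (rotated 5° about Z; rotation is an isometry so areas/perimeters/island counts are preserved). Overall, the cross-section is a single solid region. Net area = 181.02 mm².

181.02 mm²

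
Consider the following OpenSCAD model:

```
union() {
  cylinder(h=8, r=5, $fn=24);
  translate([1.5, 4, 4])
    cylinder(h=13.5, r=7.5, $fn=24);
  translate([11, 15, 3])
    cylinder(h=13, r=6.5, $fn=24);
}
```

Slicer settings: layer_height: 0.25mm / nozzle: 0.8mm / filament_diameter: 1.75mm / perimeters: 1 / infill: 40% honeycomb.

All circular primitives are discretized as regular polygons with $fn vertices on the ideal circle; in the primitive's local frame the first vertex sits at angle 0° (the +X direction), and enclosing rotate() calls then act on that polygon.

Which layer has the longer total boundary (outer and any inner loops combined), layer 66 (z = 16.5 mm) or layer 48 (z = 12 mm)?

Layer 66 (z = 16.5): the cylinder does not reach this height (z outside [0, 8]); the cylinder at (1.5, 4): section is a regular 24-gon, circumradius r=7.5 (perimeter = 2·24·7.500·sin(180°/24) = 46.99 mm); the cylinder at (11, 15) is not intersected at this z (z outside [3, 16]); Combining (union): only the r=7.5 cylinder at (1.5, 4) is present, so the union is just that shape — boundary = 46.99 mm. So its perimeter = 46.99 mm. Layer 48 (z = 12): the cylinder is not intersected at this z (z outside [0, 8]); the r=7.5 cylinder at (1.5, 4) contributes a regular 24-gon of circumradius 7.5 (perimeter = 2·24·7.500·sin(180°/24) = 46.99 mm); the r=6.5 cylinder at (11, 15) gives a regular 24-gon of circumradius 6.5 (constant along its height) (perimeter = 2·24·6.500·sin(180°/24) = 40.72 mm); Taking the union: the 2 present regions are separate (no shared area or edge), so areas and boundary lengths simply add and each stays a separate island — boundary = 87.71 mm. So its perimeter = 87.71 mm. Layer 48 is larger (87.71 vs 46.99 mm).

layer 48 (z = 12 mm)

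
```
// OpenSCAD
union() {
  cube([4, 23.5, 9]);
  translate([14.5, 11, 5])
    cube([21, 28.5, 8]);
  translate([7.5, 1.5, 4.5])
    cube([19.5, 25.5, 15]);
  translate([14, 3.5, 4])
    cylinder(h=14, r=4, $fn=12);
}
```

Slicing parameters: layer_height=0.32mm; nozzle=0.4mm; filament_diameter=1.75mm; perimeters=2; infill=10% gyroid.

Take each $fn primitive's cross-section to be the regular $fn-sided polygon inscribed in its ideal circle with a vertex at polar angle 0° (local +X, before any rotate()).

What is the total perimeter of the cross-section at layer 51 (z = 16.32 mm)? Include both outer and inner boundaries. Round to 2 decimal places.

91.35 mm

At z = 16.32 mm: the cube is absent (z outside [0, 9]); the cube at (14.5, 11) is not intersected at this z (z outside [5, 13]); the 19.5×25.5 cube at (7.5, 1.5) contributes its full rectangle (perimeter 90.00 mm); the r=4 cylinder at (14, 3.5) gives a regular 12-gon of circumradius 4 (constant along its height) (perimeter = 2·12·4.000·sin(180°/12) = 24.85 mm); Taking the union: the regions partially overlap (shared area 38.93 mm²), so the edge portions inside another operand are dropped and the merged outline is re-measured after clipping — boundary = 91.35 mm. Overall, the cross-section is a single solid region. Total boundary length (outer) = 91.35 mm.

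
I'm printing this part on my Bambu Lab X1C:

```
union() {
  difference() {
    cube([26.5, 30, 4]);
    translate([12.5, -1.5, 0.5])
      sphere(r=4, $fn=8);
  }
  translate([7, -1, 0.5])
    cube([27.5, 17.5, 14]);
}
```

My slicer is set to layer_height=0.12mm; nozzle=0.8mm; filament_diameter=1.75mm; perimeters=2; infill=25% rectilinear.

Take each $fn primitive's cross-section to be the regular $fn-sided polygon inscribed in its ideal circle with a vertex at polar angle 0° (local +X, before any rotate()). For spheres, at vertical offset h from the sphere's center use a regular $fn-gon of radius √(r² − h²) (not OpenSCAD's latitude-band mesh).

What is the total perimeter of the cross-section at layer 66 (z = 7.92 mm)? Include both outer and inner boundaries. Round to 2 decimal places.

90.00 mm

At z = 7.92 mm: the cube does not reach this height (z outside [0, 4]); the sphere at (12.5, -1.5) does not reach this height (|z−center|=7.420 > r=4); Taking the first minus the rest: the first operand is absent here, so nothing remains; the cube at (7, -1) is present — its section is the full 27.5×17.5 rectangle (perimeter 90.00 mm); Merging all regions: only the 27.5×17.5 cube at (7, -1) is present, so the union is just that shape — boundary = 90.00 mm. Overall, the cross-section is a single solid region. Total boundary length (outer) = 90.00 mm.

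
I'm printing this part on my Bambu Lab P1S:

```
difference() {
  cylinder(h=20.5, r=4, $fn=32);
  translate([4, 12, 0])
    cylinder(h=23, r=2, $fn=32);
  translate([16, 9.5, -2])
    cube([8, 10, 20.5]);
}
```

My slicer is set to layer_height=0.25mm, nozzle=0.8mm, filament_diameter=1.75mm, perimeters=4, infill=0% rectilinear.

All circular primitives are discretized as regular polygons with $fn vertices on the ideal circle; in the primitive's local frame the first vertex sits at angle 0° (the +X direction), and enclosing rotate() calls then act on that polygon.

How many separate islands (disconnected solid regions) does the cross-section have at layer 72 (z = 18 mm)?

1

At z = 18 mm: the cylinder: section is a regular 32-gon, circumradius r=4; the r=2 cylinder at (4, 12) contributes a regular 32-gon of circumradius 2; the cube at (16, 9.5) (footprint 8×10) is included at this height; After the difference (first − rest): starting from the r=4 cylinder, the r=2 cylinder at (4, 12) misses the remaining region (no effect); the 8×10 cube at (16, 9.5) misses the remaining region (no effect) — 1 connected region. Overall, the cross-section is a single solid region. Island count = 1.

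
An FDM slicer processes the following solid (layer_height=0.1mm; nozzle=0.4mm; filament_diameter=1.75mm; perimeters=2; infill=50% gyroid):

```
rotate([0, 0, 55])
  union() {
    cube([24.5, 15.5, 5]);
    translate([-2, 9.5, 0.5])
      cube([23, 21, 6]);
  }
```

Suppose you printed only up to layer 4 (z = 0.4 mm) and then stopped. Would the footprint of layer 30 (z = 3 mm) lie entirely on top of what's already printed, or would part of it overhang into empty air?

Compare the two slices. At z = 0.4: the cube (footprint 24.5×15.5) is included at this height (area 379.75 mm²); the cube at (-2, 9.5) is not intersected at this z (z outside [0.5, 6.5]); Taking the union: only the 24.5×15.5 cube is present, so the union is just that shape — area = 379.75 mm²; (whole slice rotated 55° about Z — lengths, areas and connectivity unchanged). At z = 3: the cube is present — its section is the full 24.5×15.5 rectangle (area 379.75 mm²); the cube at (-2, 9.5) is present — its section is the full 23×21 rectangle (area 483.00 mm²); Taking the union: the regions partially overlap — summed areas 862.75 mm² minus the doubly-counted overlap 126.00 mm² gives 736.75 mm² — area = 736.75 mm²; (rotated 55° about Z; rotation is an isometry so areas/perimeters/island counts are preserved). Checking containment: at z = 3 the cross-section extends beyond the z = 0.4 cross-section by about 357.00 mm².

part overhangs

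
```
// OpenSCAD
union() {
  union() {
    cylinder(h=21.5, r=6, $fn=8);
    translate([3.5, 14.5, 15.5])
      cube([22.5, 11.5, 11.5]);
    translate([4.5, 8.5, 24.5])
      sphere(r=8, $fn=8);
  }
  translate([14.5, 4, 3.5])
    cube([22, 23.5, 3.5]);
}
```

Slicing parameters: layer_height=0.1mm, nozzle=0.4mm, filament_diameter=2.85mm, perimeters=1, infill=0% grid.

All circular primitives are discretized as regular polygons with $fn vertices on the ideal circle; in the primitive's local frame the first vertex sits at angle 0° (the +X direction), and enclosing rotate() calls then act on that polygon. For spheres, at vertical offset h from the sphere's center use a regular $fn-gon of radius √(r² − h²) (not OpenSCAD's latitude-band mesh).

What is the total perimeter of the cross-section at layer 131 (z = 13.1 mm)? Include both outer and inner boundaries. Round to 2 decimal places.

At z = 13.1 mm: the r=6 cylinder contributes a regular 8-gon of circumradius 6 (perimeter = 2·8·6.000·sin(180°/8) = 36.74 mm); the cube at (3.5, 14.5) is not intersected at this z (z outside [15.5, 27]); the sphere at (4.5, 8.5) is absent (|z−center|=11.400 > r=8); Taking the union: only the r=6 cylinder is present, so the union is just that shape — boundary = 36.74 mm; the cube at (14.5, 4) does not reach this height (z outside [3.5, 7]); Taking the union: only that combined region is present, so the union is just that shape — boundary = 36.74 mm. Overall, the cross-section is a single solid region. Total boundary length (outer) = 36.74 mm.

36.74 mm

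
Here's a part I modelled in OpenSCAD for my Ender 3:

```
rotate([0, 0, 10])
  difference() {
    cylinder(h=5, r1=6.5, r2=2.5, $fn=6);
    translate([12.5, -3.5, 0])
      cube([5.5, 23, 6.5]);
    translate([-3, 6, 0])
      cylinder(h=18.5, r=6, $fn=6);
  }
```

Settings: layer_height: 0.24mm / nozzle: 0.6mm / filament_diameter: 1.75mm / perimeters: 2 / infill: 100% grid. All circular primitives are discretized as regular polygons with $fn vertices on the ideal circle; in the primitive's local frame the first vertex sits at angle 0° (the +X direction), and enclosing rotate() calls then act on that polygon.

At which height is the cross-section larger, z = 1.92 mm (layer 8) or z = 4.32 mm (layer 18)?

Layer 8 (z = 1.92): the cone contributes a regular 6-gon of circumradius 4.964 (interpolated between r1=6.5 and r2=2.5 at t=0.384) (area = (6/2)·4.964²·sin(360°/6) = 64.02 mm²); the cube at (12.5, -3.5) is present — its section is the full 5.5×23 rectangle (area 126.50 mm²); the r=6 cylinder at (-3, 6) contributes a regular 6-gon of circumradius 6 (area = (6/2)·6.000²·sin(360°/6) = 93.53 mm²); Subtracting the remaining from the first: starting from the cone (64.02 mm²), the 5.5×23 cube at (12.5, -3.5) misses the remaining region (no effect); the r=6 cylinder at (-3, 6) partially overlaps it — only the 15.73 mm² overlap (of its 93.53 mm²) is removed, clipping the outline — area = 48.29 mm²; (rotated 10° about Z; rotation is an isometry so areas/perimeters/island counts are preserved). So its area = 48.29 mm². Layer 18 (z = 4.32): the cone: at t=0.864 of its height the radius interpolates to r₁+(r₂−r₁)t = 3.044, giving a regular 6-gon of that circumradius (area = (6/2)·3.044²·sin(360°/6) = 24.07 mm²); the cube at (12.5, -3.5) is present — its section is the full 5.5×23 rectangle (area 126.50 mm²); the cylinder at (-3, 6): section is a regular 6-gon, circumradius r=6 (area = (6/2)·6.000²·sin(360°/6) = 93.53 mm²); After the difference (first − rest): starting from the cone (24.07 mm²), the 5.5×23 cube at (12.5, -3.5) misses the remaining region (no effect); the r=6 cylinder at (-3, 6) partially overlaps it — only the 4.73 mm² overlap (of its 93.53 mm²) is removed, clipping the outline — area = 19.35 mm²; (whole slice rotated 10° about Z — lengths, areas and connectivity unchanged). So its area = 19.35 mm². Layer 8 is larger (48.29 vs 19.35 mm²).

layer 8 (z = 1.92 mm)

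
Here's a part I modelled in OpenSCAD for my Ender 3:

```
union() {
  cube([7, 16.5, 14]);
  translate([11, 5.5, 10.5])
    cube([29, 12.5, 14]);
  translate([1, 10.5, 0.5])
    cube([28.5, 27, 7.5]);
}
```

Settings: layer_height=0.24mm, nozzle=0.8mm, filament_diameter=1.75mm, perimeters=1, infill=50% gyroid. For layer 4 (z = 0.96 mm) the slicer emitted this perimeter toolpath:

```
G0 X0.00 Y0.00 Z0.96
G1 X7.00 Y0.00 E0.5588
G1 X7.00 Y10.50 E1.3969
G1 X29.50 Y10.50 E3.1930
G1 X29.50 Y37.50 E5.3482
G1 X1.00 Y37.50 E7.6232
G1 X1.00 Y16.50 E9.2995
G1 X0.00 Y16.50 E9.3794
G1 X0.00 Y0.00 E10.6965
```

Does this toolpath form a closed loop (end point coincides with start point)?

yes

Start point (G0): (0.00, 0.00). End point (last G1): the path returns to the start — closed.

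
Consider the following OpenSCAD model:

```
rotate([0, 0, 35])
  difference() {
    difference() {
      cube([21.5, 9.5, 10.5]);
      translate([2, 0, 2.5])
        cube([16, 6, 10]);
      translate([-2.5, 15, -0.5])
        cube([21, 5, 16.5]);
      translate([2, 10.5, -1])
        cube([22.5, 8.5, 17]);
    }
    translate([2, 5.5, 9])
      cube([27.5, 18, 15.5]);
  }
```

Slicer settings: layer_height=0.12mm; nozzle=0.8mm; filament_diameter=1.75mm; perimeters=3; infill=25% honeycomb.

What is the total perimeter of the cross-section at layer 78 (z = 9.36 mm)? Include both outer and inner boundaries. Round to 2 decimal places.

41.00 mm

At z = 9.36 mm: the cube is present — its section is the full 21.5×9.5 rectangle (perimeter 62.00 mm); the cube at (2, 0) is present — its section is the full 16×6 rectangle (perimeter 44.00 mm); the 21×5 cube at (-2.5, 15) contributes its full rectangle (perimeter 52.00 mm); the cube at (2, 10.5) (footprint 22.5×8.5) is included at this height (perimeter 62.00 mm); Taking the first minus the rest: starting from the 21.5×9.5 cube, the 16×6 cube at (2, 0) lies inside it touching the edge (removes its full 96.00 mm²); the 21×5 cube at (-2.5, 15) misses the remaining region (no effect); the 22.5×8.5 cube at (2, 10.5) misses the remaining region (no effect) — boundary = 74.00 mm; the cube at (2, 5.5) is present — its section is the full 27.5×18 rectangle (perimeter 91.00 mm); Subtracting the remaining from the first: starting from the result so far, the 27.5×18 cube at (2, 5.5) partially overlaps it — only the 70.00 mm² overlap (of its 495.00 mm²) is removed, clipping the outline — boundary = 41.00 mm; (rotated 35° about Z; rotation is an isometry so areas/perimeters/island counts are preserved). Overall, the cross-section has 2 separate islands. Total boundary length (outer) = 41.00 mm.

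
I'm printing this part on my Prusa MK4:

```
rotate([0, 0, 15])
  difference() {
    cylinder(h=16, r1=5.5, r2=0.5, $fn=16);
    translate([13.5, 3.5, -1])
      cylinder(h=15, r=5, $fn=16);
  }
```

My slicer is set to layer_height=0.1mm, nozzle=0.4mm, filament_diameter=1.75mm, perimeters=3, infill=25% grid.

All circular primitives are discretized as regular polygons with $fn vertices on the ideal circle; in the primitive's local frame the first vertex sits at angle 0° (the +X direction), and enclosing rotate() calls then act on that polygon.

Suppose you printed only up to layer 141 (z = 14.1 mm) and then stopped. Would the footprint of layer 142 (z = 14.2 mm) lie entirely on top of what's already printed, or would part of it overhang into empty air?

entirely on top

Compare the two slices. At z = 14.1: the cone contributes a regular 16-gon of circumradius 1.094 (interpolated between r1=5.5 and r2=0.5 at t=0.881) (area = (16/2)·1.094²·sin(360°/16) = 3.66 mm²); the cylinder at (13.5, 3.5) is not intersected at this z (z outside [-1, 14]); Taking the first minus the rest: none of the subtracted shapes is present at this height, so the cone is unchanged — area = 3.66 mm²; (whole slice rotated 15° about Z — lengths, areas and connectivity unchanged). At z = 14.2: the cone contributes a regular 16-gon of circumradius 1.062 (interpolated between r1=5.5 and r2=0.5 at t=0.887) (area = (16/2)·1.062²·sin(360°/16) = 3.46 mm²); the cylinder at (13.5, 3.5) is not intersected at this z (z outside [-1, 14]); Taking the first minus the rest: none of the subtracted shapes is present at this height, so the cone is unchanged — area = 3.46 mm²; (rotated 15° about Z; rotation is an isometry so areas/perimeters/island counts are preserved). Checking containment: the cross-section at z = 14.2 is a subset of the cross-section at z = 14.1.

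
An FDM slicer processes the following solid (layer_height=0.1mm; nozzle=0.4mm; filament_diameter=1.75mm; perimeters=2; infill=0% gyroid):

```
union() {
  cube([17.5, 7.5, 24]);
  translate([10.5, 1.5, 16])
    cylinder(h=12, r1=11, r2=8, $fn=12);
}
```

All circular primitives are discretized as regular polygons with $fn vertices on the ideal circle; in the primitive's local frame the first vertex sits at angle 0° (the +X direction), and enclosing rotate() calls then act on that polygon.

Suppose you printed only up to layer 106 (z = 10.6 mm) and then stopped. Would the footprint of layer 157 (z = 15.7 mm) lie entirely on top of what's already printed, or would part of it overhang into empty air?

Compare the two slices. At z = 10.6: the 17.5×7.5 cube contributes its full rectangle (area 131.25 mm²); the cone at (10.5, 1.5) is not intersected at this z (z outside [16, 28]); Taking the union: only the 17.5×7.5 cube is present, so the union is just that shape — area = 131.25 mm². At z = 15.7: the cube (footprint 17.5×7.5) is included at this height (area 131.25 mm²); the cone at (10.5, 1.5) is absent (z outside [16, 28]); Merging all regions: only the 17.5×7.5 cube is present, so the union is just that shape — area = 131.25 mm². Checking containment: the cross-section at z = 15.7 is a subset of the cross-section at z = 10.6.

entirely on top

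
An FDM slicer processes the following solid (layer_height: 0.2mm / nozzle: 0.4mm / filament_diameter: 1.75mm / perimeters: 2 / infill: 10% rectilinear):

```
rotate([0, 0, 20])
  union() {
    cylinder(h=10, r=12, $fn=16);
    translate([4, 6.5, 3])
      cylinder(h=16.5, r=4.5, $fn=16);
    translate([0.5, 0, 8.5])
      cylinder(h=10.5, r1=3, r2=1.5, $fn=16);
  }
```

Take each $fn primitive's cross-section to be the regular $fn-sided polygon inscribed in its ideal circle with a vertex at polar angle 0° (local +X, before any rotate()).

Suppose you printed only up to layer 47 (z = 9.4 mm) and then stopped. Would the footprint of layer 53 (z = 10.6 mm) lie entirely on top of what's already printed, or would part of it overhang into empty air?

entirely on top

Compare the two slices. At z = 9.4: the cylinder: section is a regular 16-gon, circumradius r=12 (area = (16/2)·12.000²·sin(360°/16) = 440.85 mm²); the r=4.5 cylinder at (4, 6.5) gives a regular 16-gon of circumradius 4.5 (constant along its height) (area = (16/2)·4.500²·sin(360°/16) = 61.99 mm²); the cone at (0.5, 0) contributes a regular 16-gon of circumradius 2.871 (interpolated between r1=3 and r2=1.5 at t=0.086) (area = (16/2)·2.871²·sin(360°/16) = 25.24 mm²); Merging all regions: the regions partially overlap — summed areas 528.09 mm² minus the doubly-counted overlap 86.58 mm² gives 441.50 mm² — area = 441.50 mm²; (rotated 20° about Z; rotation is an isometry so areas/perimeters/island counts are preserved). At z = 10.6: the cylinder is absent (z outside [0, 10]); the r=4.5 cylinder at (4, 6.5) contributes a regular 16-gon of circumradius 4.5 (area = (16/2)·4.500²·sin(360°/16) = 61.99 mm²); the cone at (0.5, 0): at t=0.200 of its height the radius interpolates to r₁+(r₂−r₁)t = 2.700, giving a regular 16-gon of that circumradius (area = (16/2)·2.700²·sin(360°/16) = 22.32 mm²); Taking the union: the 2 present regions are separate (no shared area or edge), so areas and boundary lengths simply add and each stays a separate island — area = 84.31 mm²; (whole slice rotated 20° about Z — lengths, areas and connectivity unchanged). Checking containment: the cross-section at z = 10.6 is a subset of the cross-section at z = 9.4.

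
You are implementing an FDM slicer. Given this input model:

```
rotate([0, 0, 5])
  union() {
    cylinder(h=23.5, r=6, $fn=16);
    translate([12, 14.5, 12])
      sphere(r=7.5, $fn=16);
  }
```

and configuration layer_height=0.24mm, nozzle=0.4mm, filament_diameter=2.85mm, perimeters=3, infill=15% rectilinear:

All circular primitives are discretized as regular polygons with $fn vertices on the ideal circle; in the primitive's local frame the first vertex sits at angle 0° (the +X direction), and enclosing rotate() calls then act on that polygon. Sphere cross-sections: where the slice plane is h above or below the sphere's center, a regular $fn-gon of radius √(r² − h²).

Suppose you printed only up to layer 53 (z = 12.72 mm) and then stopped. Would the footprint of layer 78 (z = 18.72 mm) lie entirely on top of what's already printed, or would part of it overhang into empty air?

entirely on top

Compare the two slices. At z = 12.72: the r=6 cylinder contributes a regular 16-gon of circumradius 6 (area = (16/2)·6.000²·sin(360°/16) = 110.21 mm²); the sphere at (12, 14.5): section is a regular 16-gon, circumradius = √(r²−h²) = √(7.5²−0.72²) = 7.465 (area = (16/2)·7.465²·sin(360°/16) = 170.62 mm²); Merging all regions: the 2 present regions are separate (no shared area or edge), so areas and boundary lengths simply add and each stays a separate island — area = 280.83 mm²; (whole slice rotated 5° about Z — lengths, areas and connectivity unchanged). At z = 18.72: the r=6 cylinder gives a regular 16-gon of circumradius 6 (constant along its height) (area = (16/2)·6.000²·sin(360°/16) = 110.21 mm²); the r=7.5 sphere at (12, 14.5) contributes a regular 16-gon of circumradius √(7.5²−6.72²) = 3.330 (area = (16/2)·3.330²·sin(360°/16) = 33.96 mm²); Merging all regions: the 2 present regions are separate (no shared area or edge), so areas and boundary lengths simply add and each stays a separate island — area = 144.17 mm²; (rotated 5° about Z; rotation is an isometry so areas/perimeters/island counts are preserved). Checking containment: the cross-section at z = 18.72 is a subset of the cross-section at z = 12.72.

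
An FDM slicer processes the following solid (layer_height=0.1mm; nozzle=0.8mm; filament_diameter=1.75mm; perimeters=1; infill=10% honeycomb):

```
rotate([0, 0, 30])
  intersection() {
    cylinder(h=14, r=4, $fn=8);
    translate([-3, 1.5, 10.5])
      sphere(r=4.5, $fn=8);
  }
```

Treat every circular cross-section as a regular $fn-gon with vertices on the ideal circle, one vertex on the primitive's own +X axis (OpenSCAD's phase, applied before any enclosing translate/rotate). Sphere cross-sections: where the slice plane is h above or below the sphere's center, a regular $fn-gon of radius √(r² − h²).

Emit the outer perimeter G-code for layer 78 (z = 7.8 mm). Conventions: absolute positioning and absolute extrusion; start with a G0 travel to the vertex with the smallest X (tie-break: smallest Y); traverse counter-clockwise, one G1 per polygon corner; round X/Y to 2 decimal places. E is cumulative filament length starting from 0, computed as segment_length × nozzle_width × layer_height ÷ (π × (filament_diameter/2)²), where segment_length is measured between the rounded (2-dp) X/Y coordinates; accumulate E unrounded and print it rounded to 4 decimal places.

At z = 7.8 mm: the r=4 cylinder contributes a regular 8-gon of circumradius 4; the r=4.5 sphere at (-3, 1.5) slices to a regular 8-gon of circumradius 3.600 (√(r²−h²) with h=2.7 from center); Taking the intersection: the r=4.5 sphere at (-3, 1.5) partially overlaps the r=4 cylinder; clipping to the common part keeps 17.40 mm² — 1 connected region; (whole slice rotated 30° about Z — lengths, areas and connectivity unchanged). The outline is a single polygon with 7 vertices. Extrusion per mm of travel: 0.8 × 0.1 / (π × 0.875²) = 0.033260. Accumulating E over each segment gives final E = 0.5365.

G0 X-3.86 Y1.04 Z7.80
G1 X-3.46 Y-2.00 E0.1020
G1 X-1.72 Y-3.34 E0.1750
G1 X-1.55 Y-3.32 E0.1807
G1 X0.13 Y-1.13 E0.2725
G1 X-0.23 Y1.60 E0.3641
G1 X-2.24 Y3.14 E0.4483
G1 X-3.86 Y1.04 E0.5365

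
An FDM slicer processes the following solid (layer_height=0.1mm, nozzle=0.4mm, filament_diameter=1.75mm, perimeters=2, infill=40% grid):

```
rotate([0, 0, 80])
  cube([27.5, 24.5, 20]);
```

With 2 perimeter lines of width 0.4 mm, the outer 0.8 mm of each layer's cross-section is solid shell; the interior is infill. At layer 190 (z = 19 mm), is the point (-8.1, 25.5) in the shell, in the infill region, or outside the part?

At z = 19 mm: the cube is present — its section is the full 27.5×24.5 rectangle; (whole slice rotated 80° about Z — lengths, areas and connectivity unchanged). Overall, the cross-section is a single solid region. Undo the 80° rotation: the query point maps to (23.706, 12.405) in the un-rotated model frame. The nearest boundary edge runs (27.50, 0.00)→(27.50, 24.50); distance from the point to it = 3.79 mm. The point is inside the cross-section and 3.79 mm from the nearest boundary — more than the 0.8 mm shell width (2 × 0.4), so it's in the infill interior.

infill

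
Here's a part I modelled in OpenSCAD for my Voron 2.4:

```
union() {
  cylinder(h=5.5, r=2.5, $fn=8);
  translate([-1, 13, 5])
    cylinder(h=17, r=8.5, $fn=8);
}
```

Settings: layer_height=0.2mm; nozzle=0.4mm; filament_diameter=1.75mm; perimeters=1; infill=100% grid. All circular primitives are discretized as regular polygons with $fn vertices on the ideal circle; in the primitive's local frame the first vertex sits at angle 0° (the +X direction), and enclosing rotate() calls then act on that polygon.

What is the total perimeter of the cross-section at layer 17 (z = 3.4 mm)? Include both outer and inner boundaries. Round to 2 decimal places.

At z = 3.4 mm: the r=2.5 cylinder contributes a regular 8-gon of circumradius 2.5 (perimeter = 2·8·2.500·sin(180°/8) = 15.31 mm); the cylinder at (-1, 13) is not intersected at this z (z outside [5, 22]); Merging all regions: only the r=2.5 cylinder is present, so the union is just that shape — boundary = 15.31 mm. Overall, the cross-section is a single solid region. Total boundary length (outer) = 15.31 mm.

15.31 mm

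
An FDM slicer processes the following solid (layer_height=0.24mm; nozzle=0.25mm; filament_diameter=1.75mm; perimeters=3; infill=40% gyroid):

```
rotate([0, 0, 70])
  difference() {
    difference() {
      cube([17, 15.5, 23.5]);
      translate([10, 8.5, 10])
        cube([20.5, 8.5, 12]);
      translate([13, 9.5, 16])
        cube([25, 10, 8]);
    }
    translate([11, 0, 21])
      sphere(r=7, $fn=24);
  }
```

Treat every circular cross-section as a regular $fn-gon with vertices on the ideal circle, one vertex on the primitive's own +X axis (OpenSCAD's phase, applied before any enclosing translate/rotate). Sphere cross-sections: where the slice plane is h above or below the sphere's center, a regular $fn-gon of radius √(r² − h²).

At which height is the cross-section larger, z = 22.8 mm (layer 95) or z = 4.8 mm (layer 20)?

Layer 95 (z = 22.8): the cube (footprint 17×15.5) is included at this height (area 263.50 mm²); the cube at (10, 8.5) is absent (z outside [10, 22]); the cube at (13, 9.5) is present — its section is the full 25×10 rectangle (area 250.00 mm²); After the difference (first − rest): starting from the 17×15.5 cube (263.50 mm²), the 25×10 cube at (13, 9.5) partially overlaps it — only the 24.00 mm² overlap (of its 250.00 mm²) is removed, clipping the outline — area = 239.50 mm²; the r=7 sphere at (11, 0) slices to a regular 24-gon of circumradius 6.765 (√(r²−h²) with h=1.8 from center) (area = (24/2)·6.765²·sin(360°/24) = 142.12 mm²); Subtracting the remaining from the first: starting from the result so far (239.50 mm²), the r=7 sphere at (11, 0) partially overlaps it — only the 69.58 mm² overlap (of its 142.12 mm²) is removed, clipping the outline — area = 169.92 mm²; (whole slice rotated 70° about Z — lengths, areas and connectivity unchanged). So its area = 169.92 mm². Layer 20 (z = 4.8): the 17×15.5 cube contributes its full rectangle (area 263.50 mm²); the cube at (10, 8.5) does not reach this height (z outside [10, 22]); the cube at (13, 9.5) is absent (z outside [16, 24]); Subtracting the remaining from the first: none of the subtracted shapes is present at this height, so the 17×15.5 cube is unchanged — area = 263.50 mm²; the sphere at (11, 0) is not intersected at this z (|z−center|=16.200 > r=7); Taking the first minus the rest: none of the subtracted shapes is present at this height, so the result so far is unchanged — area = 263.50 mm²; (rotated 70° about Z; rotation is an isometry so areas/perimeters/island counts are preserved). So its area = 263.50 mm². Layer 20 is larger (263.50 vs 169.92 mm²).

layer 20 (z = 4.8 mm)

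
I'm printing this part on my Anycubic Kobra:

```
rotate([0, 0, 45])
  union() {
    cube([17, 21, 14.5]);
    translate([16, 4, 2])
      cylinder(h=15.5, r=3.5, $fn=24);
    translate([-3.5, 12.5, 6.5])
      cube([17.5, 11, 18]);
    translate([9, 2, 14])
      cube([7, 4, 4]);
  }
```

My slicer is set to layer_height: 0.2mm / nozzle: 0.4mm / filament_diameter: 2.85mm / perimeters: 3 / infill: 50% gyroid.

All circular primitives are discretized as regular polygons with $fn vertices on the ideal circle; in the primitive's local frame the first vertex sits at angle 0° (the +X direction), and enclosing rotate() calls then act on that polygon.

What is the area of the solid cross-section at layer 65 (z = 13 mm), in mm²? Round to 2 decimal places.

At z = 13 mm: the cube (footprint 17×21) is included at this height (area 357.00 mm²); the r=3.5 cylinder at (16, 4) contributes a regular 24-gon of circumradius 3.5 (area = (24/2)·3.500²·sin(360°/24) = 38.05 mm²); the cube at (-3.5, 12.5) is present — its section is the full 17.5×11 rectangle (area 192.50 mm²); the cube at (9, 2) is not intersected at this z (z outside [14, 18]); Merging all regions: the regions partially overlap — summed areas 587.55 mm² minus the doubly-counted overlap 144.89 mm² gives 442.66 mm² — area = 442.66 mm²; (whole slice rotated 45° about Z — lengths, areas and connectivity unchanged). Overall, the cross-section is a single solid region. Net area = 442.66 mm².

442.66 mm²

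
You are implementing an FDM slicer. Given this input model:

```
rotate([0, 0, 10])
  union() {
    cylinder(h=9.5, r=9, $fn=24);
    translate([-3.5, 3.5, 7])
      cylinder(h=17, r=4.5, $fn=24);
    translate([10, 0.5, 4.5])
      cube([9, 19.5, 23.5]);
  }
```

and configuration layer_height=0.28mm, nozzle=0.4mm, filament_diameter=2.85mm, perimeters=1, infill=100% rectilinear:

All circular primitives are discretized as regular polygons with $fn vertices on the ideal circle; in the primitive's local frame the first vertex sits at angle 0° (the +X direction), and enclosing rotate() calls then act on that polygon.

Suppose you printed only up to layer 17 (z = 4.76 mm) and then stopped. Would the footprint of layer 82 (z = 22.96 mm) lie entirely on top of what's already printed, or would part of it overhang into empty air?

Compare the two slices. At z = 4.76: the r=9 cylinder contributes a regular 24-gon of circumradius 9 (area = (24/2)·9.000²·sin(360°/24) = 251.57 mm²); the cylinder at (-3.5, 3.5) is not intersected at this z (z outside [7, 24]); the 9×19.5 cube at (10, 0.5) contributes its full rectangle (area 175.50 mm²); Merging all regions: the 2 present regions are separate (no shared area or edge), so areas and boundary lengths simply add and each stays a separate island — area = 427.07 mm²; (whole slice rotated 10° about Z — lengths, areas and connectivity unchanged). At z = 22.96: the cylinder is not intersected at this z (z outside [0, 9.5]); the r=4.5 cylinder at (-3.5, 3.5) contributes a regular 24-gon of circumradius 4.5 (area = (24/2)·4.500²·sin(360°/24) = 62.89 mm²); the cube at (10, 0.5) (footprint 9×19.5) is included at this height (area 175.50 mm²); Combining (union): the 2 present regions are separate (no shared area or edge), so areas and boundary lengths simply add and each stays a separate island — area = 238.39 mm²; (whole slice rotated 10° about Z — lengths, areas and connectivity unchanged). Checking containment: at z = 22.96 the cross-section extends beyond the z = 4.76 cross-section by about 1.73 mm².

part overhangs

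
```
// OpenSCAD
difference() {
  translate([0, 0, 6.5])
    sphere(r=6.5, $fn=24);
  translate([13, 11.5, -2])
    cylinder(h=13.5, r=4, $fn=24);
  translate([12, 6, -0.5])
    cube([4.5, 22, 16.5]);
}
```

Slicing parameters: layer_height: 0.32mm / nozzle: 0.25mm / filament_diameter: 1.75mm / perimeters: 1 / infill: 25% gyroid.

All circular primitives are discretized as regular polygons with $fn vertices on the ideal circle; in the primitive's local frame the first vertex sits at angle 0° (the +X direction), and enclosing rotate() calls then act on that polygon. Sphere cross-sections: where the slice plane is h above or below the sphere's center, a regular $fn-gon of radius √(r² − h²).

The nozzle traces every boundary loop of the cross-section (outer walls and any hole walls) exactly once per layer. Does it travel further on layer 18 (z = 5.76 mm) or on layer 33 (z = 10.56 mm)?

Layer 18 (z = 5.76): the r=6.5 sphere slices to a regular 24-gon of circumradius 6.458 (√(r²−h²) with h=0.74 from center) (perimeter = 2·24·6.458·sin(180°/24) = 40.46 mm); the r=4 cylinder at (13, 11.5) contributes a regular 24-gon of circumradius 4 (perimeter = 2·24·4.000·sin(180°/24) = 25.06 mm); the 4.5×22 cube at (12, 6) contributes its full rectangle (perimeter 53.00 mm); Subtracting the remaining from the first: starting from the r=6.5 sphere, the r=4 cylinder at (13, 11.5) misses the remaining region (no effect); the 4.5×22 cube at (12, 6) misses the remaining region (no effect) — boundary = 40.46 mm. So its perimeter = 40.46 mm. Layer 33 (z = 10.56): the sphere: section is a regular 24-gon, circumradius = √(r²−h²) = √(6.5²−4.06²) = 5.076 (perimeter = 2·24·5.076·sin(180°/24) = 31.80 mm); the cylinder at (13, 11.5): section is a regular 24-gon, circumradius r=4 (perimeter = 2·24·4.000·sin(180°/24) = 25.06 mm); the cube at (12, 6) is present — its section is the full 4.5×22 rectangle (perimeter 53.00 mm); After the difference (first − rest): starting from the r=6.5 sphere, the r=4 cylinder at (13, 11.5) misses the remaining region (no effect); the 4.5×22 cube at (12, 6) misses the remaining region (no effect) — boundary = 31.80 mm. So its perimeter = 31.80 mm. Layer 18 is larger (40.46 vs 31.80 mm).

layer 18 (z = 5.76 mm)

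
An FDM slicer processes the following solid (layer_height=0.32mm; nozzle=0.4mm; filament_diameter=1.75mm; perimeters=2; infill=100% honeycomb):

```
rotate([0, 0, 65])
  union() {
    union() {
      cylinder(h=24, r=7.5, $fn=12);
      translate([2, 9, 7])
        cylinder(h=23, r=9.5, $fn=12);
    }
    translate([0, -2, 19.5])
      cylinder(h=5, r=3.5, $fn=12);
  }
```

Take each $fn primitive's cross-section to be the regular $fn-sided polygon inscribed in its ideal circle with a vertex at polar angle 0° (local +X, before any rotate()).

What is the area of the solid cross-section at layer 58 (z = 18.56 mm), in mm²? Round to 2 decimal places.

368.68 mm²

At z = 18.56 mm: the cylinder: section is a regular 12-gon, circumradius r=7.5 (area = (12/2)·7.500²·sin(360°/12) = 168.75 mm²); the r=9.5 cylinder at (2, 9) contributes a regular 12-gon of circumradius 9.5 (area = (12/2)·9.500²·sin(360°/12) = 270.75 mm²); Combining (union): the regions partially overlap — summed areas 439.50 mm² minus the doubly-counted overlap 70.82 mm² gives 368.68 mm² — area = 368.68 mm²; the cylinder at (0, -2) does not reach this height (z outside [19.5, 24.5]); Merging all regions: only the result so far is present, so the union is just that shape — area = 368.68 mm²; (whole slice rotated 65° about Z — lengths, areas and connectivity unchanged). Overall, the cross-section is a single solid region. Net area = 368.68 mm².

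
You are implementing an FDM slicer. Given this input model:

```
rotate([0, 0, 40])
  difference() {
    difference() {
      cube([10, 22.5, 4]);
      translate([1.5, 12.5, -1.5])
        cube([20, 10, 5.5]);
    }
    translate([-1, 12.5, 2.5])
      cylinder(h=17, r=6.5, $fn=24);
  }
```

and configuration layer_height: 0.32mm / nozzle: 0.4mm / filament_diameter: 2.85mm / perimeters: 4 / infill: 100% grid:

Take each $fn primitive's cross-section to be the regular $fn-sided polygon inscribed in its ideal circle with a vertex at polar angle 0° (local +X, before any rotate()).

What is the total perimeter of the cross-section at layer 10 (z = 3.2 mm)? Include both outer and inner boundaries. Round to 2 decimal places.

53.07 mm

At z = 3.2 mm: the cube is present — its section is the full 10×22.5 rectangle (perimeter 65.00 mm); the cube at (1.5, 12.5) is present — its section is the full 20×10 rectangle (perimeter 60.00 mm); Subtracting the remaining from the first: starting from the 10×22.5 cube, the 20×10 cube at (1.5, 12.5) partially overlaps it — only the 85.00 mm² overlap (of its 200.00 mm²) is removed, clipping the outline — boundary = 65.00 mm; the cylinder at (-1, 12.5): section is a regular 24-gon, circumradius r=6.5 (perimeter = 2·24·6.500·sin(180°/24) = 40.72 mm); After the difference (first − rest): starting from the result so far, the r=6.5 cylinder at (-1, 12.5) partially overlaps it — only the 35.68 mm² overlap (of its 131.22 mm²) is removed, clipping the outline — boundary = 53.07 mm; (whole slice rotated 40° about Z — lengths, areas and connectivity unchanged). Overall, the cross-section has 2 separate islands. Total boundary length (outer) = 53.07 mm.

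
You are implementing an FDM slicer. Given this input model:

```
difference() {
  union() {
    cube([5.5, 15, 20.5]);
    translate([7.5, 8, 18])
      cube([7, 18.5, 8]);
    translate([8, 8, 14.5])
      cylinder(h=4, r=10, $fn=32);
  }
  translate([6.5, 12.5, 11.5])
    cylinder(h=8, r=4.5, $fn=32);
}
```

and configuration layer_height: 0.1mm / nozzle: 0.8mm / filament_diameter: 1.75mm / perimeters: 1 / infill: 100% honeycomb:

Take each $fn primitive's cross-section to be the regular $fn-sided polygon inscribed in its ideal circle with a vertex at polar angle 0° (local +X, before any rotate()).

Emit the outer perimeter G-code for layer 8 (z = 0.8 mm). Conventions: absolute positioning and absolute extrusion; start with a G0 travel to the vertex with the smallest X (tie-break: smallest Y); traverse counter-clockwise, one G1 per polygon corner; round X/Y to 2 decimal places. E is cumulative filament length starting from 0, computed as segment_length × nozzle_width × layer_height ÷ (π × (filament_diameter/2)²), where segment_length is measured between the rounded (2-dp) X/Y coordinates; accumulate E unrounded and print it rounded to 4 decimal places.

At z = 0.8 mm: the cube is present — its section is the full 5.5×15 rectangle; the cube at (7.5, 8) does not reach this height (z outside [18, 26]); the cylinder at (8, 8) is not intersected at this z (z outside [14.5, 18.5]); Combining (union): only the 5.5×15 cube is present, so the union is just that shape — 1 connected region; the cylinder at (6.5, 12.5) is absent (z outside [11.5, 19.5]); Subtracting the remaining from the first: none of the subtracted shapes is present at this height, so the result so far is unchanged — 1 connected region. The outline is a single polygon with 4 vertices. Extrusion per mm of travel: 0.8 × 0.1 / (π × 0.875²) = 0.033260. Accumulating E over each segment gives final E = 1.3637.

G0 X0.00 Y0.00 Z0.80
G1 X5.50 Y0.00 E0.1829
G1 X5.50 Y15.00 E0.6818
G1 X0.00 Y15.00 E0.8648
G1 X0.00 Y0.00 E1.3637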